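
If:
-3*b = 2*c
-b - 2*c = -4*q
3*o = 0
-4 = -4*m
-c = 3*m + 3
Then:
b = 4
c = -6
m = 1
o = 0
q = -2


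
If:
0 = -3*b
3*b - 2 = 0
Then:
No Solution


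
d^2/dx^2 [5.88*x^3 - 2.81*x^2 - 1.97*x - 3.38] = 35.28*x - 5.62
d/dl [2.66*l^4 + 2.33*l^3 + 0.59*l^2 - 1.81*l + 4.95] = 10.64*l^3 + 6.99*l^2 + 1.18*l - 1.81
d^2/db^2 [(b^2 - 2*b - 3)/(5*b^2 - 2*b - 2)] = 10*(-8*b^3 - 39*b^2 + 6*b - 6)/(125*b^6 - 150*b^5 - 90*b^4 + 112*b^3 + 36*b^2 - 24*b - 8)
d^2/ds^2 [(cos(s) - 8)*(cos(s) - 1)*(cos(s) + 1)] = cos(s)/4 + 16*cos(2*s) - 9*cos(3*s)/4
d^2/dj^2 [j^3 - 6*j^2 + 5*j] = 6*j - 12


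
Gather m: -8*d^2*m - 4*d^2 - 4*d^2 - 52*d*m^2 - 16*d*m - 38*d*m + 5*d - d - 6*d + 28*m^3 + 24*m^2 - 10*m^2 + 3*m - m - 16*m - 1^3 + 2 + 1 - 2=-8*d^2 - 2*d + 28*m^3 + m^2*(14 - 52*d) + m*(-8*d^2 - 54*d - 14)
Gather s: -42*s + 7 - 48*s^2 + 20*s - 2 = -48*s^2 - 22*s + 5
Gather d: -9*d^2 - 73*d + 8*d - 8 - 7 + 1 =-9*d^2 - 65*d - 14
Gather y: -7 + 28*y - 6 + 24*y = 52*y - 13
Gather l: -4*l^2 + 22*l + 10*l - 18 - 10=-4*l^2 + 32*l - 28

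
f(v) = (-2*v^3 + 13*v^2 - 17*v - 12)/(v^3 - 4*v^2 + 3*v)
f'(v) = (-6*v^2 + 26*v - 17)/(v^3 - 4*v^2 + 3*v) + (-3*v^2 + 8*v - 3)*(-2*v^3 + 13*v^2 - 17*v - 12)/(v^3 - 4*v^2 + 3*v)^2 = (-5*v^2 - 8*v + 4)/(v^2*(v^2 - 2*v + 1))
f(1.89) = 6.00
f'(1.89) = -10.24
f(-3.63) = -2.84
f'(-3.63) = -0.12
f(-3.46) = -2.86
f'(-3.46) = -0.12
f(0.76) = -44.76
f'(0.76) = -149.32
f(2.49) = 2.43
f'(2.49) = -3.41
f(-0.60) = -0.96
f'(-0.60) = 7.60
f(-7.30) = -2.54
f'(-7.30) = -0.06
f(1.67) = 9.04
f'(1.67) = -18.61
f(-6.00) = -2.62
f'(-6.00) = -0.07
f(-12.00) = -2.36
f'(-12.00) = -0.03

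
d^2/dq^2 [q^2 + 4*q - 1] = 2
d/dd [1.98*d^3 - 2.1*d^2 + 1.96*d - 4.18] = 5.94*d^2 - 4.2*d + 1.96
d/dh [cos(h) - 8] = -sin(h)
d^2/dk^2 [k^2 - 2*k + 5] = 2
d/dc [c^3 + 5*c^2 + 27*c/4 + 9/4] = 3*c^2 + 10*c + 27/4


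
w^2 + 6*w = w*(w + 6)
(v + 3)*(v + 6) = v^2 + 9*v + 18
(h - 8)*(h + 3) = h^2 - 5*h - 24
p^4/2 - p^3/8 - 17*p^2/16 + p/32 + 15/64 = (p/2 + 1/4)*(p - 3/2)*(p - 1/2)*(p + 5/4)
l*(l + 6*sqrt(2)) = l^2 + 6*sqrt(2)*l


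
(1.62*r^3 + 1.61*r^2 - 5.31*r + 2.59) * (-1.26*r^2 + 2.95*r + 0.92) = -2.0412*r^5 + 2.7504*r^4 + 12.9305*r^3 - 17.4467*r^2 + 2.7553*r + 2.3828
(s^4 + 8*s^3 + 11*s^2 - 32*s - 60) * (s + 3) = s^5 + 11*s^4 + 35*s^3 + s^2 - 156*s - 180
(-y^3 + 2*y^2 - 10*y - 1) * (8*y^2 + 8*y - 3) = -8*y^5 + 8*y^4 - 61*y^3 - 94*y^2 + 22*y + 3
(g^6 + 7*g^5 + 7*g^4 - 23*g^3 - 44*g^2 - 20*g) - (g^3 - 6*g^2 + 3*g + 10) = g^6 + 7*g^5 + 7*g^4 - 24*g^3 - 38*g^2 - 23*g - 10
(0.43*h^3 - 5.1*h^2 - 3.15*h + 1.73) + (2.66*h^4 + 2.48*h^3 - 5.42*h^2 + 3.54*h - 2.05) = 2.66*h^4 + 2.91*h^3 - 10.52*h^2 + 0.39*h - 0.32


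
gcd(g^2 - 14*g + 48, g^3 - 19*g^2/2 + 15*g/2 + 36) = g - 8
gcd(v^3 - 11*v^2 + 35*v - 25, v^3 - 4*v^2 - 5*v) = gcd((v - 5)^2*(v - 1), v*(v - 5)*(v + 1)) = v - 5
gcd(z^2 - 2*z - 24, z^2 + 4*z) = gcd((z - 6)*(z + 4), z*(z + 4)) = z + 4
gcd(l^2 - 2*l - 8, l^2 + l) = 1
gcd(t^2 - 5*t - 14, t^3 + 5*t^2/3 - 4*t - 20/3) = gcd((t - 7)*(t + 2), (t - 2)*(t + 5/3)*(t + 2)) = t + 2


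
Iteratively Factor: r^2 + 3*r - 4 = (r + 4)*(r - 1)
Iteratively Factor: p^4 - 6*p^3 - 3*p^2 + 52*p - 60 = (p + 3)*(p^3 - 9*p^2 + 24*p - 20) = (p - 2)*(p + 3)*(p^2 - 7*p + 10) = (p - 2)^2*(p + 3)*(p - 5)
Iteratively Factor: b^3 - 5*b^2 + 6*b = (b)*(b^2 - 5*b + 6) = b*(b - 2)*(b - 3)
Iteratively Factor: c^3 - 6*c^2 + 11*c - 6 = (c - 1)*(c^2 - 5*c + 6) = (c - 3)*(c - 1)*(c - 2)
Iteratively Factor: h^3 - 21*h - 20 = (h - 5)*(h^2 + 5*h + 4) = (h - 5)*(h + 4)*(h + 1)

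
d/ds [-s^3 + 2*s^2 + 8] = s*(4 - 3*s)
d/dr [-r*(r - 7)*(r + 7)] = 49 - 3*r^2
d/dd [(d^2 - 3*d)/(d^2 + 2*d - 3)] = (5*d^2 - 6*d + 9)/(d^4 + 4*d^3 - 2*d^2 - 12*d + 9)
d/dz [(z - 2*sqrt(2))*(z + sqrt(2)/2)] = 2*z - 3*sqrt(2)/2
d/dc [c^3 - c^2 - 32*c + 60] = 3*c^2 - 2*c - 32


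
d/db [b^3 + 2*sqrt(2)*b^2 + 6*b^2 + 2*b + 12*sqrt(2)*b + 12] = 3*b^2 + 4*sqrt(2)*b + 12*b + 2 + 12*sqrt(2)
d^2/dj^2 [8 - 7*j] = 0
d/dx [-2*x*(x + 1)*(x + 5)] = -6*x^2 - 24*x - 10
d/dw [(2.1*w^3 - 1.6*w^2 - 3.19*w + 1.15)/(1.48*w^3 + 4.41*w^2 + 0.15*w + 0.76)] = (1.77635683940025e-15*w^5 + 11.629*w^4 + 10.0724*w^3 + 13.5099*w^2 - 12.575*w - 2.5969)/(2.1904*w^6 + 13.0536*w^5 + 19.8921*w^4 + 3.5726*w^3 + 6.7257*w^2 + 0.228*w + 0.5776)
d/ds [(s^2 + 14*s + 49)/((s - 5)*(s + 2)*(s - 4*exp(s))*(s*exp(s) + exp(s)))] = (2*(s - 5)*(s + 1)*(s + 2)*(s + 7)*(s - 4*exp(s)) + (s - 5)*(s + 1)*(s + 2)*(4*exp(s) - 1)*(s^2 + 14*s + 49) - (s - 5)*(s + 1)*(s - 4*exp(s))*(s^2 + 14*s + 49) - (s - 5)*(s + 2)^2*(s - 4*exp(s))*(s^2 + 14*s + 49) - (s + 1)*(s + 2)*(s - 4*exp(s))*(s^2 + 14*s + 49))*exp(-s)/((s - 5)^2*(s + 1)^2*(s + 2)^2*(s - 4*exp(s))^2)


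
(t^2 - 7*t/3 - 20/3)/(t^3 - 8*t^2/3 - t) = (-3*t^2 + 7*t + 20)/(t*(-3*t^2 + 8*t + 3))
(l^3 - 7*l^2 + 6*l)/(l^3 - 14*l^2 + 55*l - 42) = l/(l - 7)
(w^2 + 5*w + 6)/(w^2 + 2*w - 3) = (w + 2)/(w - 1)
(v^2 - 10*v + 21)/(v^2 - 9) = (v - 7)/(v + 3)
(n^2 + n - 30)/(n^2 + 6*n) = (n - 5)/n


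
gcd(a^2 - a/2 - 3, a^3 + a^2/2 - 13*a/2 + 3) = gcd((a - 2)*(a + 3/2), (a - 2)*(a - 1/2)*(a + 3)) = a - 2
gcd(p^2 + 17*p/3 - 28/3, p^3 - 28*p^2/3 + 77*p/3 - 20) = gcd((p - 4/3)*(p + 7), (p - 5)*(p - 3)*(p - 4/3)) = p - 4/3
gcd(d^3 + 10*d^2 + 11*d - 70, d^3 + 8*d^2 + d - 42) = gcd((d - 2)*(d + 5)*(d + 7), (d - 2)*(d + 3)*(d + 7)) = d^2 + 5*d - 14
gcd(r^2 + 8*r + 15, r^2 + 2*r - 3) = r + 3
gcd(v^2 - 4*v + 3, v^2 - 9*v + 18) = v - 3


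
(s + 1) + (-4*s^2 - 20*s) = -4*s^2 - 19*s + 1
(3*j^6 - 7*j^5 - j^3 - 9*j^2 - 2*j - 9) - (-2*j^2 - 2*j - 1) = 3*j^6 - 7*j^5 - j^3 - 7*j^2 - 8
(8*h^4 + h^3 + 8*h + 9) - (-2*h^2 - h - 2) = 8*h^4 + h^3 + 2*h^2 + 9*h + 11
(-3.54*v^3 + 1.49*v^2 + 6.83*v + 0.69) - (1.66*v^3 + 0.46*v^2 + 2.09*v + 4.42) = -5.2*v^3 + 1.03*v^2 + 4.74*v - 3.73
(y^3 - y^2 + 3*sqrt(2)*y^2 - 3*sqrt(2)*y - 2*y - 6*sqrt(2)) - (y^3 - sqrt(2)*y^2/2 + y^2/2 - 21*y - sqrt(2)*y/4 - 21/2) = -3*y^2/2 + 7*sqrt(2)*y^2/2 - 11*sqrt(2)*y/4 + 19*y - 6*sqrt(2) + 21/2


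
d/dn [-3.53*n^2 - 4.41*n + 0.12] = -7.06*n - 4.41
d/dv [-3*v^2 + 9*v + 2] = 9 - 6*v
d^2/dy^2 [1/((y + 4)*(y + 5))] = 2*((y + 4)^2 + (y + 4)*(y + 5) + (y + 5)^2)/((y + 4)^3*(y + 5)^3)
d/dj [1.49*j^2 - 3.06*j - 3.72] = 2.98*j - 3.06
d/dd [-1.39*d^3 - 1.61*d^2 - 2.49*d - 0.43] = -4.17*d^2 - 3.22*d - 2.49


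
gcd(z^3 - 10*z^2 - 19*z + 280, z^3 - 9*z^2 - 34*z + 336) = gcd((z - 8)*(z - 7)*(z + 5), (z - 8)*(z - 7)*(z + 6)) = z^2 - 15*z + 56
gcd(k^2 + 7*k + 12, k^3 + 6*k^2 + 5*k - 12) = k^2 + 7*k + 12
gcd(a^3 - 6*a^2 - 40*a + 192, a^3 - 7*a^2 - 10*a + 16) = a - 8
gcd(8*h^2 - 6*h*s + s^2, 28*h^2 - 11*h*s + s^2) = -4*h + s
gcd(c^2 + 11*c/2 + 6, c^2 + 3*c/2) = c + 3/2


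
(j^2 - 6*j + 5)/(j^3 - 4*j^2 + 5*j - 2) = (j - 5)/(j^2 - 3*j + 2)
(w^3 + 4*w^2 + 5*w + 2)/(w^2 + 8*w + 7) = (w^2 + 3*w + 2)/(w + 7)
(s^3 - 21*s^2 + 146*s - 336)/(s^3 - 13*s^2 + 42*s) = (s - 8)/s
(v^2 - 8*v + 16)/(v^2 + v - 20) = (v - 4)/(v + 5)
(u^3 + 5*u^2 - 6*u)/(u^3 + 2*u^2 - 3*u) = (u + 6)/(u + 3)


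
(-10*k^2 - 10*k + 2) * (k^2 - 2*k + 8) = -10*k^4 + 10*k^3 - 58*k^2 - 84*k + 16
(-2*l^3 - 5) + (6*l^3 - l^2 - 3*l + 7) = 4*l^3 - l^2 - 3*l + 2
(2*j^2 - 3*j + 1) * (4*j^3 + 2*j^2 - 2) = 8*j^5 - 8*j^4 - 2*j^3 - 2*j^2 + 6*j - 2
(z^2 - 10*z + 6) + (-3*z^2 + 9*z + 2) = -2*z^2 - z + 8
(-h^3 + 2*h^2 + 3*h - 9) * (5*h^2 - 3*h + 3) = -5*h^5 + 13*h^4 + 6*h^3 - 48*h^2 + 36*h - 27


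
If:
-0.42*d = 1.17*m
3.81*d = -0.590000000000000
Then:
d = -0.15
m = 0.06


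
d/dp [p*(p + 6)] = 2*p + 6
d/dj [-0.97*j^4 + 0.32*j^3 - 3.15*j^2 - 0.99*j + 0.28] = -3.88*j^3 + 0.96*j^2 - 6.3*j - 0.99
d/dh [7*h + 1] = 7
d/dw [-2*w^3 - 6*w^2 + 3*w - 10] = -6*w^2 - 12*w + 3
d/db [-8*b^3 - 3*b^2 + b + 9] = -24*b^2 - 6*b + 1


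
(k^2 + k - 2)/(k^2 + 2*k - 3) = (k + 2)/(k + 3)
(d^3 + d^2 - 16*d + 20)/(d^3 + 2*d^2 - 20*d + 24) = (d + 5)/(d + 6)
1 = 1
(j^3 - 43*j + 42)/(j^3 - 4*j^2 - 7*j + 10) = (j^2 + j - 42)/(j^2 - 3*j - 10)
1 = 1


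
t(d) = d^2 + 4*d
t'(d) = 2*d + 4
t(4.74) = 41.43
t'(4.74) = 13.48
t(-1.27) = -3.47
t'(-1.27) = 1.46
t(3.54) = 26.69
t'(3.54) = 11.08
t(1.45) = 7.90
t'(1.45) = 6.90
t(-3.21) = -2.54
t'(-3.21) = -2.42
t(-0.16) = -0.61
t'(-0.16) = 3.68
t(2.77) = 18.75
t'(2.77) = 9.54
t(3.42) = 25.38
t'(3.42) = 10.84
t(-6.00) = 12.00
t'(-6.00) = -8.00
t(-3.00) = -3.00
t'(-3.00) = -2.00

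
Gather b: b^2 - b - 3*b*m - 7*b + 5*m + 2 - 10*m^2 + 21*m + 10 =b^2 + b*(-3*m - 8) - 10*m^2 + 26*m + 12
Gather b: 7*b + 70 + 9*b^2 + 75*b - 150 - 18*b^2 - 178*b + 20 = -9*b^2 - 96*b - 60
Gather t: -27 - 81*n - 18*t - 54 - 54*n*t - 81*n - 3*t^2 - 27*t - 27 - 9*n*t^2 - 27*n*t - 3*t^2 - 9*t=-162*n + t^2*(-9*n - 6) + t*(-81*n - 54) - 108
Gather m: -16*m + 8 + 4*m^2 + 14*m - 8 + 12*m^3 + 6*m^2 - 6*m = 12*m^3 + 10*m^2 - 8*m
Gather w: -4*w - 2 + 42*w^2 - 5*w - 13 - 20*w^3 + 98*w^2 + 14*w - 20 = -20*w^3 + 140*w^2 + 5*w - 35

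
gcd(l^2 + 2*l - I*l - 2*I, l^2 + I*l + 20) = 1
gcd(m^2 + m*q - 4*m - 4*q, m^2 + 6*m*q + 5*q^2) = m + q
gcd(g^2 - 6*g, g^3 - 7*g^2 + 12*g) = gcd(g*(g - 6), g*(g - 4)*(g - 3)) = g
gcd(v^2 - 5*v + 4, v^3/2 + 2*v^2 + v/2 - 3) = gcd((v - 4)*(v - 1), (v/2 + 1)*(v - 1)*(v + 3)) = v - 1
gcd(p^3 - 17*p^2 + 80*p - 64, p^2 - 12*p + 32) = p - 8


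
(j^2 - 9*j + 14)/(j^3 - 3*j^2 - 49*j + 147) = (j - 2)/(j^2 + 4*j - 21)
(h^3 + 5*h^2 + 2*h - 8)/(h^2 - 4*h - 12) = (h^2 + 3*h - 4)/(h - 6)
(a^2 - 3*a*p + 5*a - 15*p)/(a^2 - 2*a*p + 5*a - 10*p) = (-a + 3*p)/(-a + 2*p)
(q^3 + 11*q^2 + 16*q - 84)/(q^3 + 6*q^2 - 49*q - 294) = (q - 2)/(q - 7)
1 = 1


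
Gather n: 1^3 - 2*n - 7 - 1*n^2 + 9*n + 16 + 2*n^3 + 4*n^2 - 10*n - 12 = 2*n^3 + 3*n^2 - 3*n - 2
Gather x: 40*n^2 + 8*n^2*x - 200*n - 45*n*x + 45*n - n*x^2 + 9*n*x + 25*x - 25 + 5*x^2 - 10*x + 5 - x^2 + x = 40*n^2 - 155*n + x^2*(4 - n) + x*(8*n^2 - 36*n + 16) - 20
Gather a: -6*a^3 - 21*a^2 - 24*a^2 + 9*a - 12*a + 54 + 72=-6*a^3 - 45*a^2 - 3*a + 126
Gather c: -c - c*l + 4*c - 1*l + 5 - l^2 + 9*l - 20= c*(3 - l) - l^2 + 8*l - 15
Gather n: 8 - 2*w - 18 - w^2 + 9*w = -w^2 + 7*w - 10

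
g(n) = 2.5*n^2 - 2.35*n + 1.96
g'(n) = 5.0*n - 2.35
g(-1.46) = 10.72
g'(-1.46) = -9.65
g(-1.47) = 10.82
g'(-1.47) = -9.70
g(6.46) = 91.11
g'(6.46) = 29.95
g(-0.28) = 2.81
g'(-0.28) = -3.75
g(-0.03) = 2.03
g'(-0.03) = -2.50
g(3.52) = 24.66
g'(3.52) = 15.25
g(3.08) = 18.44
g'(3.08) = 13.05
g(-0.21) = 2.56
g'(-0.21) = -3.40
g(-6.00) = 106.06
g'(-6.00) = -32.35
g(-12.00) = 390.16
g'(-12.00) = -62.35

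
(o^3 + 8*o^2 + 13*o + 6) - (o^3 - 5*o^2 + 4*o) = 13*o^2 + 9*o + 6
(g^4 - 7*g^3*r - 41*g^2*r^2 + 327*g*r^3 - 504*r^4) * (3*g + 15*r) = 3*g^5 - 6*g^4*r - 228*g^3*r^2 + 366*g^2*r^3 + 3393*g*r^4 - 7560*r^5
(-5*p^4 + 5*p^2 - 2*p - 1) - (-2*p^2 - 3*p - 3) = -5*p^4 + 7*p^2 + p + 2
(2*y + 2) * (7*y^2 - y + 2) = 14*y^3 + 12*y^2 + 2*y + 4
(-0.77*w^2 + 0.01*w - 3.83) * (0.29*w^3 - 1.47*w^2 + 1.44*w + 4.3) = -0.2233*w^5 + 1.1348*w^4 - 2.2342*w^3 + 2.3335*w^2 - 5.4722*w - 16.469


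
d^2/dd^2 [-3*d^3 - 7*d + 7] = -18*d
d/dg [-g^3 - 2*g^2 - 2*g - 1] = -3*g^2 - 4*g - 2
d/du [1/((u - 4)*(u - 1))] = (5 - 2*u)/(u^4 - 10*u^3 + 33*u^2 - 40*u + 16)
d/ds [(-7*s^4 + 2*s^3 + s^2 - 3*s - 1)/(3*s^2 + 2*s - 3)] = (-42*s^5 - 36*s^4 + 92*s^3 - 7*s^2 + 11)/(9*s^4 + 12*s^3 - 14*s^2 - 12*s + 9)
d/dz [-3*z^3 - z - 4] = -9*z^2 - 1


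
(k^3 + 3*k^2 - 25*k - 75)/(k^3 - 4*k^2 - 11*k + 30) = (k + 5)/(k - 2)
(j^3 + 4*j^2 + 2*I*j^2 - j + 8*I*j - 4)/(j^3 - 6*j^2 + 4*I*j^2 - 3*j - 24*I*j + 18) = (j^2 + j*(4 + I) + 4*I)/(j^2 + 3*j*(-2 + I) - 18*I)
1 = 1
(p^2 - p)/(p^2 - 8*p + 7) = p/(p - 7)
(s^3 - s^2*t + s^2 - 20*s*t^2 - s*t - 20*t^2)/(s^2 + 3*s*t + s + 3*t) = (s^2 - s*t - 20*t^2)/(s + 3*t)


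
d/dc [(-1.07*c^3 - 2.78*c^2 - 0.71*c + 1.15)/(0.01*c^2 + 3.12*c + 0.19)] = (-0.0107*c^4 - 6.6768*c^3 - 9.2764*c^2 - 1.0794*c - 3.7229)/(0.0001*c^4 + 0.0624*c^3 + 9.7382*c^2 + 1.1856*c + 0.0361)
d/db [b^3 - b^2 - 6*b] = 3*b^2 - 2*b - 6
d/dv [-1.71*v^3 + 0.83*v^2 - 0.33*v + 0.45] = -5.13*v^2 + 1.66*v - 0.33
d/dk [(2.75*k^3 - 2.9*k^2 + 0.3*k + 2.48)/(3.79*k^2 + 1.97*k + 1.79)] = (10.4225*k^4 + 10.835*k^3 + 7.9175*k^2 - 29.1804*k - 4.3486)/(14.3641*k^4 + 14.9326*k^3 + 17.4491*k^2 + 7.0526*k + 3.2041)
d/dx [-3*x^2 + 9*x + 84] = 9 - 6*x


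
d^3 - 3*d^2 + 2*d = d*(d - 2)*(d - 1)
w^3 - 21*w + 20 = (w - 4)*(w - 1)*(w + 5)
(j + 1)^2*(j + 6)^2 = j^4 + 14*j^3 + 61*j^2 + 84*j + 36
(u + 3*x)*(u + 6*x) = u^2 + 9*u*x + 18*x^2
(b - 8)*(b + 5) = b^2 - 3*b - 40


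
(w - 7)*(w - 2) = w^2 - 9*w + 14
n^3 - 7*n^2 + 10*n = n*(n - 5)*(n - 2)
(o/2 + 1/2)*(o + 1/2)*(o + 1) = o^3/2 + 5*o^2/4 + o + 1/4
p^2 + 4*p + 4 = (p + 2)^2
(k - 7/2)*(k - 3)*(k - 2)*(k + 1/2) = k^4 - 8*k^3 + 77*k^2/4 - 37*k/4 - 21/2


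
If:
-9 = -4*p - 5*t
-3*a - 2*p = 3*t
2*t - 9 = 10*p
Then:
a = -54/29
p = -27/58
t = 63/29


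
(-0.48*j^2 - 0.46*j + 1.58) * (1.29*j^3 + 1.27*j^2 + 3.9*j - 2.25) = -0.6192*j^5 - 1.203*j^4 - 0.418*j^3 + 1.2926*j^2 + 7.197*j - 3.555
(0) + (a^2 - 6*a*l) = a^2 - 6*a*l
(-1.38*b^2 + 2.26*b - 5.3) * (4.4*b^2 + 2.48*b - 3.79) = -6.072*b^4 + 6.5216*b^3 - 12.485*b^2 - 21.7094*b + 20.087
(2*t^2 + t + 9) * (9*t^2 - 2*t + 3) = 18*t^4 + 5*t^3 + 85*t^2 - 15*t + 27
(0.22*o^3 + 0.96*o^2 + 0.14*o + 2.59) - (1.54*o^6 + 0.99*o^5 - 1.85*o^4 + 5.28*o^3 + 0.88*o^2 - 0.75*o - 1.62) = -1.54*o^6 - 0.99*o^5 + 1.85*o^4 - 5.06*o^3 + 0.08*o^2 + 0.89*o + 4.21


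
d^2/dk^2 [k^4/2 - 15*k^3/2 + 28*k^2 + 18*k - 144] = 6*k^2 - 45*k + 56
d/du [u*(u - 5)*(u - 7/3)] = 3*u^2 - 44*u/3 + 35/3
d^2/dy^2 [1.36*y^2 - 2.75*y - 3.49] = 2.72000000000000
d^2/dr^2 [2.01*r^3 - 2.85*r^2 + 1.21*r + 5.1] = 12.06*r - 5.7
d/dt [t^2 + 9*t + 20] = 2*t + 9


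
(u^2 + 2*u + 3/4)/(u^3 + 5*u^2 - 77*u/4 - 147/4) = (2*u + 1)/(2*u^2 + 7*u - 49)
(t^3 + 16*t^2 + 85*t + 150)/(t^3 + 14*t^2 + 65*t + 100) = (t + 6)/(t + 4)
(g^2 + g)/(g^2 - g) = (g + 1)/(g - 1)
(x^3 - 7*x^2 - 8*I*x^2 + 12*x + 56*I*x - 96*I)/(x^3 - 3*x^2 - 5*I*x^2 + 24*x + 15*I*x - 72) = (x - 4)/(x + 3*I)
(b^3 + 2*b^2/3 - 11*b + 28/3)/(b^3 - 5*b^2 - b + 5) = (3*b^2 + 5*b - 28)/(3*(b^2 - 4*b - 5))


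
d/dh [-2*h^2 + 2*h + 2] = 2 - 4*h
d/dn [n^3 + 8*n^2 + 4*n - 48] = 3*n^2 + 16*n + 4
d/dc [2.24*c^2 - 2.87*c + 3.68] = 4.48*c - 2.87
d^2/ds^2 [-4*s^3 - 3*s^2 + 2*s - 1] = -24*s - 6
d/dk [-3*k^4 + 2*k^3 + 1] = k^2*(6 - 12*k)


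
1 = 1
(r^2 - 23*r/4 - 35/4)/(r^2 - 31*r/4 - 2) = (-4*r^2 + 23*r + 35)/(-4*r^2 + 31*r + 8)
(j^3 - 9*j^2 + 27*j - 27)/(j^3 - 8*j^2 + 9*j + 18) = (j^2 - 6*j + 9)/(j^2 - 5*j - 6)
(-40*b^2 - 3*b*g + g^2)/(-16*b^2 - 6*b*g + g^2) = (5*b + g)/(2*b + g)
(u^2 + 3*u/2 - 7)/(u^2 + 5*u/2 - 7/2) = (u - 2)/(u - 1)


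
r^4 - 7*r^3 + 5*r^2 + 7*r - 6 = (r - 6)*(r - 1)^2*(r + 1)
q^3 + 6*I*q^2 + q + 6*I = (q - I)*(q + I)*(q + 6*I)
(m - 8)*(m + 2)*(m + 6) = m^3 - 52*m - 96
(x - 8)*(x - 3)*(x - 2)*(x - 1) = x^4 - 14*x^3 + 59*x^2 - 94*x + 48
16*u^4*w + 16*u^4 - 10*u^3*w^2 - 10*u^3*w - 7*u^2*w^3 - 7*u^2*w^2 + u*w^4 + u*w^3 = (-8*u + w)*(-u + w)*(2*u + w)*(u*w + u)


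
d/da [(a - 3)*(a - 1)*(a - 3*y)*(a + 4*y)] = 4*a^3 + 3*a^2*y - 12*a^2 - 24*a*y^2 - 8*a*y + 6*a + 48*y^2 + 3*y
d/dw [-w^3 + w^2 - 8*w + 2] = -3*w^2 + 2*w - 8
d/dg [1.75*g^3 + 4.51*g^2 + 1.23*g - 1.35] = 5.25*g^2 + 9.02*g + 1.23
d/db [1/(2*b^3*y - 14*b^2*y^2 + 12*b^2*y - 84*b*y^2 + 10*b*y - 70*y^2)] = (-3*b^2 + 14*b*y - 12*b + 42*y - 5)/(2*y*(b^3 - 7*b^2*y + 6*b^2 - 42*b*y + 5*b - 35*y)^2)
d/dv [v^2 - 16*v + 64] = 2*v - 16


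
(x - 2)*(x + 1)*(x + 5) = x^3 + 4*x^2 - 7*x - 10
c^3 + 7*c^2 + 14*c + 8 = (c + 1)*(c + 2)*(c + 4)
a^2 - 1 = (a - 1)*(a + 1)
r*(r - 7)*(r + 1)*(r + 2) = r^4 - 4*r^3 - 19*r^2 - 14*r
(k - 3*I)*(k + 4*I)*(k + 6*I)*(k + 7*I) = k^4 + 14*I*k^3 - 43*k^2 + 114*I*k - 504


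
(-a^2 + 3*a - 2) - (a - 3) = -a^2 + 2*a + 1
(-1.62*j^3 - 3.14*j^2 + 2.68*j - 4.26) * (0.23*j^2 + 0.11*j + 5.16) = -0.3726*j^5 - 0.9004*j^4 - 8.0882*j^3 - 16.8874*j^2 + 13.3602*j - 21.9816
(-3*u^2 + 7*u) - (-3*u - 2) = -3*u^2 + 10*u + 2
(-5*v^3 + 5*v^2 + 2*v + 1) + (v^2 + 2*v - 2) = -5*v^3 + 6*v^2 + 4*v - 1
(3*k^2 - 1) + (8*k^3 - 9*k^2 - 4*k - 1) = 8*k^3 - 6*k^2 - 4*k - 2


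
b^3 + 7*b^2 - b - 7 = (b - 1)*(b + 1)*(b + 7)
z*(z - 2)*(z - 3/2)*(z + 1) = z^4 - 5*z^3/2 - z^2/2 + 3*z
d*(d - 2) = d^2 - 2*d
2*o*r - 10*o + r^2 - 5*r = (2*o + r)*(r - 5)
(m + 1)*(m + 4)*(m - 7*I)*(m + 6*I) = m^4 + 5*m^3 - I*m^3 + 46*m^2 - 5*I*m^2 + 210*m - 4*I*m + 168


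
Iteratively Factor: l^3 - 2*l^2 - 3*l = (l)*(l^2 - 2*l - 3) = l*(l - 3)*(l + 1)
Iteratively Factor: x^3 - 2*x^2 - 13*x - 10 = (x + 1)*(x^2 - 3*x - 10) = (x + 1)*(x + 2)*(x - 5)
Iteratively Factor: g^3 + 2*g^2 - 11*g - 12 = (g + 1)*(g^2 + g - 12) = (g + 1)*(g + 4)*(g - 3)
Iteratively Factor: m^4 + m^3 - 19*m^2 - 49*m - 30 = (m + 2)*(m^3 - m^2 - 17*m - 15) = (m + 1)*(m + 2)*(m^2 - 2*m - 15) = (m - 5)*(m + 1)*(m + 2)*(m + 3)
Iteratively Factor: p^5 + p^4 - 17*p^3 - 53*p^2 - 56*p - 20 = (p + 1)*(p^4 - 17*p^2 - 36*p - 20) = (p - 5)*(p + 1)*(p^3 + 5*p^2 + 8*p + 4) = (p - 5)*(p + 1)^2*(p^2 + 4*p + 4) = (p - 5)*(p + 1)^2*(p + 2)*(p + 2)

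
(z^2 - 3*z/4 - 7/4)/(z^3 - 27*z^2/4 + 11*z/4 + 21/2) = 1/(z - 6)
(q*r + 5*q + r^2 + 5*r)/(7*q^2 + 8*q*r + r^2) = (r + 5)/(7*q + r)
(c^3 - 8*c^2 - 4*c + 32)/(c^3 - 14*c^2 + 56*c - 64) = (c + 2)/(c - 4)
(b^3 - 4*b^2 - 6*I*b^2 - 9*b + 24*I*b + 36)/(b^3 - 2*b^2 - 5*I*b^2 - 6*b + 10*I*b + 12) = (b^2 - b*(4 + 3*I) + 12*I)/(b^2 - 2*b*(1 + I) + 4*I)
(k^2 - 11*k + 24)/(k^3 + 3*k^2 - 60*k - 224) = (k - 3)/(k^2 + 11*k + 28)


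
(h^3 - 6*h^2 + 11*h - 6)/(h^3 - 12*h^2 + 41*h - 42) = (h - 1)/(h - 7)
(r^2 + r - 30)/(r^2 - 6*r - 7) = (-r^2 - r + 30)/(-r^2 + 6*r + 7)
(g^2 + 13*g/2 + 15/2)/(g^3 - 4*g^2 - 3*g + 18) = (2*g^2 + 13*g + 15)/(2*(g^3 - 4*g^2 - 3*g + 18))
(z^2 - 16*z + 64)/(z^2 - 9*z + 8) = (z - 8)/(z - 1)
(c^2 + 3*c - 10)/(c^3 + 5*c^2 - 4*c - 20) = 1/(c + 2)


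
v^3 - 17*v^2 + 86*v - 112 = (v - 8)*(v - 7)*(v - 2)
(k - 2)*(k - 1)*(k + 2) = k^3 - k^2 - 4*k + 4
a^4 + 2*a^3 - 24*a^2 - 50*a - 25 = (a - 5)*(a + 1)^2*(a + 5)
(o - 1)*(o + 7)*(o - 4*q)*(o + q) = o^4 - 3*o^3*q + 6*o^3 - 4*o^2*q^2 - 18*o^2*q - 7*o^2 - 24*o*q^2 + 21*o*q + 28*q^2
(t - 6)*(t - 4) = t^2 - 10*t + 24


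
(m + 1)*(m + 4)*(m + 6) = m^3 + 11*m^2 + 34*m + 24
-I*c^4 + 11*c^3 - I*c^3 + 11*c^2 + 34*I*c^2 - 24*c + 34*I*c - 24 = (c + I)*(c + 4*I)*(c + 6*I)*(-I*c - I)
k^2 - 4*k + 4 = (k - 2)^2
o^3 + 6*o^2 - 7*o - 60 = (o - 3)*(o + 4)*(o + 5)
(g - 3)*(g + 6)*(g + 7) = g^3 + 10*g^2 + 3*g - 126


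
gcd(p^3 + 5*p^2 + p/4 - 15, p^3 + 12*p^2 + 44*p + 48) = p + 4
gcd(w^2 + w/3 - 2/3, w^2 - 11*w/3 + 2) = w - 2/3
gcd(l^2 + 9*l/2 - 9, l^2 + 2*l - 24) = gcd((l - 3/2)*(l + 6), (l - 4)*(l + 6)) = l + 6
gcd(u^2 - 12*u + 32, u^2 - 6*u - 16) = u - 8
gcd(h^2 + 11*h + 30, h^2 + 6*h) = h + 6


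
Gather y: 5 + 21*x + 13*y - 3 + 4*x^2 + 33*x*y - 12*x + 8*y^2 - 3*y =4*x^2 + 9*x + 8*y^2 + y*(33*x + 10) + 2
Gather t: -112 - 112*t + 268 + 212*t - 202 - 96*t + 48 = 4*t + 2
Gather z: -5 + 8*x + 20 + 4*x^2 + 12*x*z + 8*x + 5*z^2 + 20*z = 4*x^2 + 16*x + 5*z^2 + z*(12*x + 20) + 15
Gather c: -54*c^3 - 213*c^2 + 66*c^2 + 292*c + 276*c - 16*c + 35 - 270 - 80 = -54*c^3 - 147*c^2 + 552*c - 315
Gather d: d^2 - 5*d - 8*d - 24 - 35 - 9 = d^2 - 13*d - 68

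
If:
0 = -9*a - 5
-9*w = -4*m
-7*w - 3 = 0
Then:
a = -5/9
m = -27/28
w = -3/7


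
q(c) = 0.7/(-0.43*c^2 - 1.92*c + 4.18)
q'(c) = 0.7*(0.86*c + 1.92)/(-0.43*c^2 - 1.92*c + 4.18)^2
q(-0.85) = 0.13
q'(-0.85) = 0.03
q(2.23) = -0.31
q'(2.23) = 0.54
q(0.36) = 0.20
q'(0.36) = 0.13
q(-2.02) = 0.11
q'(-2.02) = 0.00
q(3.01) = -0.13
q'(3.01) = 0.10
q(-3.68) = 0.13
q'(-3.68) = -0.03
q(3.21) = -0.11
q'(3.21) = 0.08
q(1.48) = 1.77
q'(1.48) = 14.21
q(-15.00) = -0.01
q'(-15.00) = -0.00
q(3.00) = -0.13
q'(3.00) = 0.11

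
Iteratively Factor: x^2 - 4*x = (x)*(x - 4)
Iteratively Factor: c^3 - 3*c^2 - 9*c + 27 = (c + 3)*(c^2 - 6*c + 9) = (c - 3)*(c + 3)*(c - 3)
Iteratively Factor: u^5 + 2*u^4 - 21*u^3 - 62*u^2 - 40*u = (u + 2)*(u^4 - 21*u^2 - 20*u) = (u + 1)*(u + 2)*(u^3 - u^2 - 20*u) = (u - 5)*(u + 1)*(u + 2)*(u^2 + 4*u) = (u - 5)*(u + 1)*(u + 2)*(u + 4)*(u)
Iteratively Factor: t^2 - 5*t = (t - 5)*(t)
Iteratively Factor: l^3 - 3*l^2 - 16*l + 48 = (l - 3)*(l^2 - 16) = (l - 3)*(l + 4)*(l - 4)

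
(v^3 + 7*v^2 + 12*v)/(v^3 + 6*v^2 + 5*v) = (v^2 + 7*v + 12)/(v^2 + 6*v + 5)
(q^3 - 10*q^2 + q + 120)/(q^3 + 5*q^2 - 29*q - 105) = (q - 8)/(q + 7)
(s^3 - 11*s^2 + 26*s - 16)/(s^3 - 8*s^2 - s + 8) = (s - 2)/(s + 1)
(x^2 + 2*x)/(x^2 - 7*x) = (x + 2)/(x - 7)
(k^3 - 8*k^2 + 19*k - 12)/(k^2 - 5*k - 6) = (-k^3 + 8*k^2 - 19*k + 12)/(-k^2 + 5*k + 6)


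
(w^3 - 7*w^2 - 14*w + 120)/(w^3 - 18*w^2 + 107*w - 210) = (w + 4)/(w - 7)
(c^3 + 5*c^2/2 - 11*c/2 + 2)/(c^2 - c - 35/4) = 2*(-2*c^3 - 5*c^2 + 11*c - 4)/(-4*c^2 + 4*c + 35)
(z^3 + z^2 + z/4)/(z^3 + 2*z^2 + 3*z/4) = (2*z + 1)/(2*z + 3)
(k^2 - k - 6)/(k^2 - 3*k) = (k + 2)/k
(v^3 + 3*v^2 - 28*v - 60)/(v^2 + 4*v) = (v^3 + 3*v^2 - 28*v - 60)/(v*(v + 4))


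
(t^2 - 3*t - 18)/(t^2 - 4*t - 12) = (t + 3)/(t + 2)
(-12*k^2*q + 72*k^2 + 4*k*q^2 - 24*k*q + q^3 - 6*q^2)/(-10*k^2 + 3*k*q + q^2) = (6*k*q - 36*k + q^2 - 6*q)/(5*k + q)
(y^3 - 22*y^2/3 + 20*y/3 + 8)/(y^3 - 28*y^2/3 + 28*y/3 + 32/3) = (y - 6)/(y - 8)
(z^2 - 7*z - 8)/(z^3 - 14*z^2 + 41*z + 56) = 1/(z - 7)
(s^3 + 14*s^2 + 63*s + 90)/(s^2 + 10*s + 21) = (s^2 + 11*s + 30)/(s + 7)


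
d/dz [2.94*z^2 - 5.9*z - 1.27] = 5.88*z - 5.9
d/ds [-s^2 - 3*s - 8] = -2*s - 3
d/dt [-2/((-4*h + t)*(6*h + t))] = 2*(2*h + 2*t)/((4*h - t)^2*(6*h + t)^2)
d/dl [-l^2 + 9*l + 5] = 9 - 2*l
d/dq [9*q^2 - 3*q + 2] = 18*q - 3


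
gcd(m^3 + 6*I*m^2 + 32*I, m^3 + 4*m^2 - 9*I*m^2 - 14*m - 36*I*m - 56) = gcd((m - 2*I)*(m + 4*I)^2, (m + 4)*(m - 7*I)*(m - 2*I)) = m - 2*I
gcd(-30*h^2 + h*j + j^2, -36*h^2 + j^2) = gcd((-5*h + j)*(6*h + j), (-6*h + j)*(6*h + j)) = 6*h + j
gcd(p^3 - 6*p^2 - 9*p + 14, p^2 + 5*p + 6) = p + 2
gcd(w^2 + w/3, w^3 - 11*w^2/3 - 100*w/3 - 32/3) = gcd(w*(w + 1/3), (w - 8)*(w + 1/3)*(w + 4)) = w + 1/3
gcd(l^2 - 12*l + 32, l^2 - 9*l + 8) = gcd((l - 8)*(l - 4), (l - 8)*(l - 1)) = l - 8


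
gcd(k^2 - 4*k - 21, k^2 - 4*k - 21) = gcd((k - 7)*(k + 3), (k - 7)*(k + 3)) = k^2 - 4*k - 21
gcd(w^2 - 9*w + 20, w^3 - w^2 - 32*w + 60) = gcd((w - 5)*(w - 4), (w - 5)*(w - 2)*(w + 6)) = w - 5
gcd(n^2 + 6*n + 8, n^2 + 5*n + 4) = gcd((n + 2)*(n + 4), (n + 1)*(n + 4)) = n + 4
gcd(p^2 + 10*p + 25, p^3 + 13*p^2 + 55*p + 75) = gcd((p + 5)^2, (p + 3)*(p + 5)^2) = p^2 + 10*p + 25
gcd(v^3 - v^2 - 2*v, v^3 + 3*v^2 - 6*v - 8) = v^2 - v - 2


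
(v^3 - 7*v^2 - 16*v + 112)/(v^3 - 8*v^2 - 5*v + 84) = (v + 4)/(v + 3)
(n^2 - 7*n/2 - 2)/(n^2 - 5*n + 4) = (n + 1/2)/(n - 1)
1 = 1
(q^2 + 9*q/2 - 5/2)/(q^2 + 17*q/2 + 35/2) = (2*q - 1)/(2*q + 7)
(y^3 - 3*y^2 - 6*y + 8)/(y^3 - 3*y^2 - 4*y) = (y^2 + y - 2)/(y*(y + 1))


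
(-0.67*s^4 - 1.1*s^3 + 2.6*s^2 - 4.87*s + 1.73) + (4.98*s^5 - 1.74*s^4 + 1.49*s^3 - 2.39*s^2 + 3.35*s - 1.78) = 4.98*s^5 - 2.41*s^4 + 0.39*s^3 + 0.21*s^2 - 1.52*s - 0.05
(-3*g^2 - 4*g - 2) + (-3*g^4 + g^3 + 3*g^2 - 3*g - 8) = -3*g^4 + g^3 - 7*g - 10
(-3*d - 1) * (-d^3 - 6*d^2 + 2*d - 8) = 3*d^4 + 19*d^3 + 22*d + 8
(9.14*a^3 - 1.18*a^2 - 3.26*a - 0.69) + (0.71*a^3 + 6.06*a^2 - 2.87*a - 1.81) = 9.85*a^3 + 4.88*a^2 - 6.13*a - 2.5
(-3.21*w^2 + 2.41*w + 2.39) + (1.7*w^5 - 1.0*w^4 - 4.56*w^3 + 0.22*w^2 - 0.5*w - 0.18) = 1.7*w^5 - 1.0*w^4 - 4.56*w^3 - 2.99*w^2 + 1.91*w + 2.21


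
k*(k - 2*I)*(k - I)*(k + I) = k^4 - 2*I*k^3 + k^2 - 2*I*k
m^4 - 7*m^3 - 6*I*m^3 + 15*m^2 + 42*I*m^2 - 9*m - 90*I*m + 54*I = (m - 3)^2*(m - 1)*(m - 6*I)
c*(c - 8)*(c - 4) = c^3 - 12*c^2 + 32*c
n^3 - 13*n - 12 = (n - 4)*(n + 1)*(n + 3)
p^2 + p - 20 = (p - 4)*(p + 5)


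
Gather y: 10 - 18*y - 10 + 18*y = 0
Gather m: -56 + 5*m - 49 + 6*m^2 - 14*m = 6*m^2 - 9*m - 105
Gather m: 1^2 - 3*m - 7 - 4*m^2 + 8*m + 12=-4*m^2 + 5*m + 6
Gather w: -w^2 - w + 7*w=-w^2 + 6*w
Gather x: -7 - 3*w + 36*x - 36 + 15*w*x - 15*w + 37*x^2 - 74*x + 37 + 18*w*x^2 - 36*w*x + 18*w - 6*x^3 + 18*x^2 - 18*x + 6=-6*x^3 + x^2*(18*w + 55) + x*(-21*w - 56)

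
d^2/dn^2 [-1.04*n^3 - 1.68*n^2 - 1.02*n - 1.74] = -6.24*n - 3.36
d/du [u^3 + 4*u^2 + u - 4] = 3*u^2 + 8*u + 1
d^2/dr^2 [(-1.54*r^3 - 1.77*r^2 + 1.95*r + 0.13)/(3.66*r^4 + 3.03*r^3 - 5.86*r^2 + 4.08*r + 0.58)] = (-41.2584479999998*r^9 - 142.261272*r^8 - 2.49245999999994*r^7 + 539.668734*r^6 + 409.589766*r^5 - 164.379816*r^4 - 129.073124*r^3 - 65.9679599999999*r^2 + 16.637988*r - 5.208064)/(49.027896*r^12 + 121.766004*r^11 - 134.688366*r^10 - 198.137097*r^9 + 510.435234*r^8 - 61.9235640000001*r^7 - 511.77745*r^6 + 561.80844*r^5 - 186.177984*r^4 - 12.227436*r^3 + 23.050824*r^2 + 4.117536*r + 0.195112)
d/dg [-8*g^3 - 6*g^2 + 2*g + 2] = -24*g^2 - 12*g + 2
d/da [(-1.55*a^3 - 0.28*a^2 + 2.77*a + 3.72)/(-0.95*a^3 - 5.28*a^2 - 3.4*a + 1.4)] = (8.88178419700125e-16*a^5 + 7.918*a^4 + 15.803*a^3 + 19.6696*a^2 + 38.4992*a + 16.526)/(0.9025*a^6 + 10.032*a^5 + 34.3384*a^4 + 33.244*a^3 - 3.224*a^2 - 9.52*a + 1.96)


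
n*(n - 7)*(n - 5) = n^3 - 12*n^2 + 35*n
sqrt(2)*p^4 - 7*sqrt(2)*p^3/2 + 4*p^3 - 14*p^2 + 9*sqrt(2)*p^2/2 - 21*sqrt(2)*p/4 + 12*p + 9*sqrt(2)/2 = (p - 2)*(p - 3/2)*(p + 3*sqrt(2)/2)*(sqrt(2)*p + 1)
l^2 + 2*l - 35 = (l - 5)*(l + 7)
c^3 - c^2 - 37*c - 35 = (c - 7)*(c + 1)*(c + 5)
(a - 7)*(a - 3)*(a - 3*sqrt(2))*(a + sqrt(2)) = a^4 - 10*a^3 - 2*sqrt(2)*a^3 + 15*a^2 + 20*sqrt(2)*a^2 - 42*sqrt(2)*a + 60*a - 126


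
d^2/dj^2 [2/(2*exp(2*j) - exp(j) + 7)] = 2*((1 - 8*exp(j))*(2*exp(2*j) - exp(j) + 7) + 2*(4*exp(j) - 1)^2*exp(j))*exp(j)/(2*exp(2*j) - exp(j) + 7)^3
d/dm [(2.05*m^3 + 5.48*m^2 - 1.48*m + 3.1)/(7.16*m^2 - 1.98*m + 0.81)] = (14.678*m^4 - 8.11799999999999*m^3 + 4.72789999999999*m^2 - 35.5144*m + 4.9392)/(51.2656*m^4 - 28.3536*m^3 + 15.5196*m^2 - 3.2076*m + 0.6561)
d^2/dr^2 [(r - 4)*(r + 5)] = 2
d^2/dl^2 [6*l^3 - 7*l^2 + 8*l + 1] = 36*l - 14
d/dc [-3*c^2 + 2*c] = 2 - 6*c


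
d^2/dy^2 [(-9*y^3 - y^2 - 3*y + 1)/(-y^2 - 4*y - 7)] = 8*(20*y^3 + 183*y^2 + 312*y - 11)/(y^6 + 12*y^5 + 69*y^4 + 232*y^3 + 483*y^2 + 588*y + 343)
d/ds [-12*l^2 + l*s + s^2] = l + 2*s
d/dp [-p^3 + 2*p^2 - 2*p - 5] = -3*p^2 + 4*p - 2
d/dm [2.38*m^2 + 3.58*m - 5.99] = 4.76*m + 3.58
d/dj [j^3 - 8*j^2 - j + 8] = 3*j^2 - 16*j - 1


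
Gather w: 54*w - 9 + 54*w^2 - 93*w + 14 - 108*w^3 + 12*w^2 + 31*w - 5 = -108*w^3 + 66*w^2 - 8*w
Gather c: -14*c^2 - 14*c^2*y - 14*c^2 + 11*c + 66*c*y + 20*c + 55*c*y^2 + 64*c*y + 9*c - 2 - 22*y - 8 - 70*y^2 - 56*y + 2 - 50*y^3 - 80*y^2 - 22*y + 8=c^2*(-14*y - 28) + c*(55*y^2 + 130*y + 40) - 50*y^3 - 150*y^2 - 100*y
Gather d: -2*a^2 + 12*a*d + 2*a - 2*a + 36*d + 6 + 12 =-2*a^2 + d*(12*a + 36) + 18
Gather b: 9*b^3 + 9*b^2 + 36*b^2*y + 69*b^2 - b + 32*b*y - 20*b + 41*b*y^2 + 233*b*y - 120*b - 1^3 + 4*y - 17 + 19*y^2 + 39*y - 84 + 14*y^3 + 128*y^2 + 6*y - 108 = 9*b^3 + b^2*(36*y + 78) + b*(41*y^2 + 265*y - 141) + 14*y^3 + 147*y^2 + 49*y - 210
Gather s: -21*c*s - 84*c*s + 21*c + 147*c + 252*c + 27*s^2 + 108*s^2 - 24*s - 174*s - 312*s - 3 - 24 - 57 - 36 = 420*c + 135*s^2 + s*(-105*c - 510) - 120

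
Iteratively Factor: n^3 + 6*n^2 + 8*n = (n + 2)*(n^2 + 4*n) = (n + 2)*(n + 4)*(n)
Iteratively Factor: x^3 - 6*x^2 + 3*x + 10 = (x + 1)*(x^2 - 7*x + 10) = (x - 2)*(x + 1)*(x - 5)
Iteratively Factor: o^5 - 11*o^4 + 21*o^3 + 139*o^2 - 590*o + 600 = (o - 5)*(o^4 - 6*o^3 - 9*o^2 + 94*o - 120) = (o - 5)*(o - 3)*(o^3 - 3*o^2 - 18*o + 40) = (o - 5)^2*(o - 3)*(o^2 + 2*o - 8) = (o - 5)^2*(o - 3)*(o + 4)*(o - 2)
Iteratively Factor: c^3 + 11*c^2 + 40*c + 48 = (c + 4)*(c^2 + 7*c + 12) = (c + 4)^2*(c + 3)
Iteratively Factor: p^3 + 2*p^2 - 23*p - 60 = (p + 4)*(p^2 - 2*p - 15) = (p - 5)*(p + 4)*(p + 3)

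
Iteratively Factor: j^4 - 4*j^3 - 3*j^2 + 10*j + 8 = (j - 2)*(j^3 - 2*j^2 - 7*j - 4) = (j - 2)*(j + 1)*(j^2 - 3*j - 4) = (j - 2)*(j + 1)^2*(j - 4)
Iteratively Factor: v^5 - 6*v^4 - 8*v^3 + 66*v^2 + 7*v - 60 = (v - 1)*(v^4 - 5*v^3 - 13*v^2 + 53*v + 60) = (v - 1)*(v + 3)*(v^3 - 8*v^2 + 11*v + 20) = (v - 1)*(v + 1)*(v + 3)*(v^2 - 9*v + 20) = (v - 5)*(v - 1)*(v + 1)*(v + 3)*(v - 4)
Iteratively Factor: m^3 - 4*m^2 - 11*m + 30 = (m - 2)*(m^2 - 2*m - 15) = (m - 5)*(m - 2)*(m + 3)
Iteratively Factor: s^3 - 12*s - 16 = (s - 4)*(s^2 + 4*s + 4) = (s - 4)*(s + 2)*(s + 2)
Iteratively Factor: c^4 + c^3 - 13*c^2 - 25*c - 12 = (c + 3)*(c^3 - 2*c^2 - 7*c - 4) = (c - 4)*(c + 3)*(c^2 + 2*c + 1) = (c - 4)*(c + 1)*(c + 3)*(c + 1)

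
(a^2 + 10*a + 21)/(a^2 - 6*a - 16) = (a^2 + 10*a + 21)/(a^2 - 6*a - 16)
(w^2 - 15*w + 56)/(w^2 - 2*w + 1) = (w^2 - 15*w + 56)/(w^2 - 2*w + 1)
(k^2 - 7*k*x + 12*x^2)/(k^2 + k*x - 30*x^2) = (k^2 - 7*k*x + 12*x^2)/(k^2 + k*x - 30*x^2)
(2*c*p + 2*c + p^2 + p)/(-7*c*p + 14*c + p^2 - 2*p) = (2*c*p + 2*c + p^2 + p)/(-7*c*p + 14*c + p^2 - 2*p)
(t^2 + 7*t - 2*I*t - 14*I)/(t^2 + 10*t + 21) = (t - 2*I)/(t + 3)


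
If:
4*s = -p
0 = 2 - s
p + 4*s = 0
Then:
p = -8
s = 2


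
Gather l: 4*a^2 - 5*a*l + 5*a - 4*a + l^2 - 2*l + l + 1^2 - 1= 4*a^2 + a + l^2 + l*(-5*a - 1)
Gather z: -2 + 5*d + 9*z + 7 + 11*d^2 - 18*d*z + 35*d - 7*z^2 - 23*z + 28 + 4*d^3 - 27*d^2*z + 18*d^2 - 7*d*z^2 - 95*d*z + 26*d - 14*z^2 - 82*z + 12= 4*d^3 + 29*d^2 + 66*d + z^2*(-7*d - 21) + z*(-27*d^2 - 113*d - 96) + 45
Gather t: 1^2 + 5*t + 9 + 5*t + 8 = 10*t + 18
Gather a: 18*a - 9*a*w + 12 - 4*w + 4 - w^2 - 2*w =a*(18 - 9*w) - w^2 - 6*w + 16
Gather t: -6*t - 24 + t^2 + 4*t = t^2 - 2*t - 24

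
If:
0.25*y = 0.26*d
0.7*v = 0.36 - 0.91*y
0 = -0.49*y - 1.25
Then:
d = -2.45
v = 3.83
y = -2.55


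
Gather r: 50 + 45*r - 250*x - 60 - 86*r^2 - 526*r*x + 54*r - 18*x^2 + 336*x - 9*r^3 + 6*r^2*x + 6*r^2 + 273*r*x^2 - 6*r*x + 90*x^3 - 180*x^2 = -9*r^3 + r^2*(6*x - 80) + r*(273*x^2 - 532*x + 99) + 90*x^3 - 198*x^2 + 86*x - 10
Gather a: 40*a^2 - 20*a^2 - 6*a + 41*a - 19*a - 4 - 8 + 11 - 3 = 20*a^2 + 16*a - 4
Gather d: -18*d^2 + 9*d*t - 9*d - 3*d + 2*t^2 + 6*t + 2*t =-18*d^2 + d*(9*t - 12) + 2*t^2 + 8*t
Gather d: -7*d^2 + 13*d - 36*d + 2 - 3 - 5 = -7*d^2 - 23*d - 6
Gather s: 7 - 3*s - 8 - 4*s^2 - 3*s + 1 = -4*s^2 - 6*s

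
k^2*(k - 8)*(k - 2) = k^4 - 10*k^3 + 16*k^2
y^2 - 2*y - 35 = (y - 7)*(y + 5)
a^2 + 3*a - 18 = (a - 3)*(a + 6)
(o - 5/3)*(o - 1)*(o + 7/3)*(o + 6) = o^4 + 17*o^3/3 - 59*o^2/9 - 211*o/9 + 70/3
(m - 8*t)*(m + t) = m^2 - 7*m*t - 8*t^2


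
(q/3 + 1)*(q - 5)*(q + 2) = q^3/3 - 19*q/3 - 10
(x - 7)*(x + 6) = x^2 - x - 42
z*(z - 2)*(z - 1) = z^3 - 3*z^2 + 2*z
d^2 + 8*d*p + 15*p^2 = (d + 3*p)*(d + 5*p)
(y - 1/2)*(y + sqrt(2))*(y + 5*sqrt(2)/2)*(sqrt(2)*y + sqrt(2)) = sqrt(2)*y^4 + sqrt(2)*y^3/2 + 7*y^3 + 7*y^2/2 + 9*sqrt(2)*y^2/2 - 7*y/2 + 5*sqrt(2)*y/2 - 5*sqrt(2)/2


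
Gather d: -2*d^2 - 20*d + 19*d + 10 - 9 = -2*d^2 - d + 1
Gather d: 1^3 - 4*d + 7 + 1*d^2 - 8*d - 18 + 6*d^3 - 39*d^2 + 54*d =6*d^3 - 38*d^2 + 42*d - 10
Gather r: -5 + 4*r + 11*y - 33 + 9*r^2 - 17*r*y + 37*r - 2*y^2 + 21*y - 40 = 9*r^2 + r*(41 - 17*y) - 2*y^2 + 32*y - 78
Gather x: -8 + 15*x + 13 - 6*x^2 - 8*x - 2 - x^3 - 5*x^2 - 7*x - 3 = -x^3 - 11*x^2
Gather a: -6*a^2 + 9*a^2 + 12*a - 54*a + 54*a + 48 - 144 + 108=3*a^2 + 12*a + 12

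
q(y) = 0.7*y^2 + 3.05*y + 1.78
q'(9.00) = 15.65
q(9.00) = 85.93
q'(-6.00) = -5.35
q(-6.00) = 8.68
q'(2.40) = 6.41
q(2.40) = 13.13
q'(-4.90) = -3.81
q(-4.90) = 3.64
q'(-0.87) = 1.83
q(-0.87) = -0.34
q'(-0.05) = 2.98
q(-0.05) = 1.63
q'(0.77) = 4.13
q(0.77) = 4.54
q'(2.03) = 5.89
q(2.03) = 10.86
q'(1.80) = 5.57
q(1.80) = 9.54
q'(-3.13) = -1.33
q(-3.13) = -0.91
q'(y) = 1.4*y + 3.05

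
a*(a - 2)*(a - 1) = a^3 - 3*a^2 + 2*a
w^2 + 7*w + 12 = (w + 3)*(w + 4)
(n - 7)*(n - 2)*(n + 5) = n^3 - 4*n^2 - 31*n + 70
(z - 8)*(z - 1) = z^2 - 9*z + 8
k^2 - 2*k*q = k*(k - 2*q)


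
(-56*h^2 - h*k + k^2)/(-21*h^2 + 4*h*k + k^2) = (8*h - k)/(3*h - k)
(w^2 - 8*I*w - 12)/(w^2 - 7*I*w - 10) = (w - 6*I)/(w - 5*I)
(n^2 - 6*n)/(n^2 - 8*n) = (n - 6)/(n - 8)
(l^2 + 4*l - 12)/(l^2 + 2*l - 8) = (l + 6)/(l + 4)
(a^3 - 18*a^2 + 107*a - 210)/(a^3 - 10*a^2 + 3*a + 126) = (a - 5)/(a + 3)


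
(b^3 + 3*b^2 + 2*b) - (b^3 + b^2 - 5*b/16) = 2*b^2 + 37*b/16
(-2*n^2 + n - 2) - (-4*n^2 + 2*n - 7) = 2*n^2 - n + 5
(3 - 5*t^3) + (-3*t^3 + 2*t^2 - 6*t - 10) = -8*t^3 + 2*t^2 - 6*t - 7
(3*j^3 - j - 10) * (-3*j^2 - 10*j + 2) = -9*j^5 - 30*j^4 + 9*j^3 + 40*j^2 + 98*j - 20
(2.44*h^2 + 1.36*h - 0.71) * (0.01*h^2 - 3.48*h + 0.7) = 0.0244*h^4 - 8.4776*h^3 - 3.0319*h^2 + 3.4228*h - 0.497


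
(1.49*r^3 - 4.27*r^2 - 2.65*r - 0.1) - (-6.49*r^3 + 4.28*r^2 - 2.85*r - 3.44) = 7.98*r^3 - 8.55*r^2 + 0.2*r + 3.34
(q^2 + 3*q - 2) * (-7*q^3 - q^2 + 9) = -7*q^5 - 22*q^4 + 11*q^3 + 11*q^2 + 27*q - 18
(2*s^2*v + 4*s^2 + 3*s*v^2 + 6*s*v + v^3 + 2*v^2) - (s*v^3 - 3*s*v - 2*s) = 2*s^2*v + 4*s^2 - s*v^3 + 3*s*v^2 + 9*s*v + 2*s + v^3 + 2*v^2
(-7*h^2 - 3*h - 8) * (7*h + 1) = -49*h^3 - 28*h^2 - 59*h - 8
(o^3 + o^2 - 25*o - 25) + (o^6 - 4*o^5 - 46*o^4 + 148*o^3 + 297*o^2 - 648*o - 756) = o^6 - 4*o^5 - 46*o^4 + 149*o^3 + 298*o^2 - 673*o - 781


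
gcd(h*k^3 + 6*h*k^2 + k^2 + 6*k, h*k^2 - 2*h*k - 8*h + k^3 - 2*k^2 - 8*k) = 1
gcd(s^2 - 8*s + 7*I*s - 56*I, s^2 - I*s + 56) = s + 7*I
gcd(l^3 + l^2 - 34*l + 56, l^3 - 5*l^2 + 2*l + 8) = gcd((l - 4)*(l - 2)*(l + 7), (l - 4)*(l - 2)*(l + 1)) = l^2 - 6*l + 8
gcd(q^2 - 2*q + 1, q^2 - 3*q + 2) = q - 1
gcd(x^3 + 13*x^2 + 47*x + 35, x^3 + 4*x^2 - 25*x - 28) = x^2 + 8*x + 7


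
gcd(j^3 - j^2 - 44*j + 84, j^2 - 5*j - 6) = j - 6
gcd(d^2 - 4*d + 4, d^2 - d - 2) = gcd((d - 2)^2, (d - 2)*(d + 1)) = d - 2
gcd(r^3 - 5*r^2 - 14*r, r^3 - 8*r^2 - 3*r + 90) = 1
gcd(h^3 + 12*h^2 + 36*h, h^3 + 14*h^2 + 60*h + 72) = h^2 + 12*h + 36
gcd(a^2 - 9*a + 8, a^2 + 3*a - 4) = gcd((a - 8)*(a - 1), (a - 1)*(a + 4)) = a - 1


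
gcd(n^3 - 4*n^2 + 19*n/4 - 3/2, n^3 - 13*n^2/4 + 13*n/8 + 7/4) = n - 2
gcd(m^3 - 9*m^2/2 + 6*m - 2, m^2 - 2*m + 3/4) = m - 1/2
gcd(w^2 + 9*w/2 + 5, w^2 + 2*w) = w + 2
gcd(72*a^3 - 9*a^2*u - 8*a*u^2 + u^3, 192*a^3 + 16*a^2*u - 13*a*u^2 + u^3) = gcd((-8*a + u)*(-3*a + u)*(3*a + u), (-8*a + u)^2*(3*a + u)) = -24*a^2 - 5*a*u + u^2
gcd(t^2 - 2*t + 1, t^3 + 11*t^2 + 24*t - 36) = t - 1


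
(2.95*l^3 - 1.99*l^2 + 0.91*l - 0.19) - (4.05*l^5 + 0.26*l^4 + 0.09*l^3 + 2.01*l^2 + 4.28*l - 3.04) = -4.05*l^5 - 0.26*l^4 + 2.86*l^3 - 4.0*l^2 - 3.37*l + 2.85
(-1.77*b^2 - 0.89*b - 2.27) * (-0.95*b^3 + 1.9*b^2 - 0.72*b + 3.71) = 1.6815*b^5 - 2.5175*b^4 + 1.7399*b^3 - 10.2389*b^2 - 1.6675*b - 8.4217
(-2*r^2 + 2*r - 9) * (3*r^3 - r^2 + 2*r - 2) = -6*r^5 + 8*r^4 - 33*r^3 + 17*r^2 - 22*r + 18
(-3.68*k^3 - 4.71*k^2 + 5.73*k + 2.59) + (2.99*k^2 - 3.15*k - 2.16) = -3.68*k^3 - 1.72*k^2 + 2.58*k + 0.43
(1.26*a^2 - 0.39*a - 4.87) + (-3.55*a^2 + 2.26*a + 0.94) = -2.29*a^2 + 1.87*a - 3.93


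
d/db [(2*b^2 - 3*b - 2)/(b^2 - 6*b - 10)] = 9*(-b^2 - 4*b + 2)/(b^4 - 12*b^3 + 16*b^2 + 120*b + 100)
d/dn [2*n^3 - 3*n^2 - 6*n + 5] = 6*n^2 - 6*n - 6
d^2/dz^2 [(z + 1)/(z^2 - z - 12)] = 2*(-3*z*(-z^2 + z + 12) - (z + 1)*(2*z - 1)^2)/(-z^2 + z + 12)^3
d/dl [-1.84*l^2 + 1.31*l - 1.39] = 1.31 - 3.68*l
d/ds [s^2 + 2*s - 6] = 2*s + 2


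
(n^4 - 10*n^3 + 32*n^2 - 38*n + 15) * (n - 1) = n^5 - 11*n^4 + 42*n^3 - 70*n^2 + 53*n - 15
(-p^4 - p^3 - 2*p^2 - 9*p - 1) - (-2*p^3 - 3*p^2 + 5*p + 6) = -p^4 + p^3 + p^2 - 14*p - 7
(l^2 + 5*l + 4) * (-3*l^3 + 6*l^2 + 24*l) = -3*l^5 - 9*l^4 + 42*l^3 + 144*l^2 + 96*l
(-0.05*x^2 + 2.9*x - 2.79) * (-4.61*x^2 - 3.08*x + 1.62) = 0.2305*x^4 - 13.215*x^3 + 3.8489*x^2 + 13.2912*x - 4.5198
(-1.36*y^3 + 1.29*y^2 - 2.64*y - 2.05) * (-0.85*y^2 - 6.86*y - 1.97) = 1.156*y^5 + 8.2331*y^4 - 3.9262*y^3 + 17.3116*y^2 + 19.2638*y + 4.0385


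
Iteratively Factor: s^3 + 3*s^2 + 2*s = (s + 1)*(s^2 + 2*s) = s*(s + 1)*(s + 2)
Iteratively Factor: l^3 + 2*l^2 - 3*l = (l + 3)*(l^2 - l) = (l - 1)*(l + 3)*(l)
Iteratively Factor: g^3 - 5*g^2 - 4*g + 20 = (g + 2)*(g^2 - 7*g + 10) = (g - 2)*(g + 2)*(g - 5)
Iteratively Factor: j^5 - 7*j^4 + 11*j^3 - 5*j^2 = (j - 1)*(j^4 - 6*j^3 + 5*j^2) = (j - 5)*(j - 1)*(j^3 - j^2) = j*(j - 5)*(j - 1)*(j^2 - j) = j*(j - 5)*(j - 1)^2*(j)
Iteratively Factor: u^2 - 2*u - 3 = (u - 3)*(u + 1)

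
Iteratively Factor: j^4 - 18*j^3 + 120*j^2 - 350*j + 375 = (j - 5)*(j^3 - 13*j^2 + 55*j - 75) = (j - 5)*(j - 3)*(j^2 - 10*j + 25) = (j - 5)^2*(j - 3)*(j - 5)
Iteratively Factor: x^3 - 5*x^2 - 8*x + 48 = (x + 3)*(x^2 - 8*x + 16) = (x - 4)*(x + 3)*(x - 4)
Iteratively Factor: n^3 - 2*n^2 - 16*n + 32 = (n + 4)*(n^2 - 6*n + 8) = (n - 2)*(n + 4)*(n - 4)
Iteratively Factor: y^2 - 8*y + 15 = (y - 5)*(y - 3)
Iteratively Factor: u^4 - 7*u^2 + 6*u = (u - 2)*(u^3 + 2*u^2 - 3*u) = u*(u - 2)*(u^2 + 2*u - 3) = u*(u - 2)*(u + 3)*(u - 1)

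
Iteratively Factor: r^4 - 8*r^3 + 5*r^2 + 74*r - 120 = (r - 4)*(r^3 - 4*r^2 - 11*r + 30) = (r - 5)*(r - 4)*(r^2 + r - 6) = (r - 5)*(r - 4)*(r - 2)*(r + 3)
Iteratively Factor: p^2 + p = (p + 1)*(p)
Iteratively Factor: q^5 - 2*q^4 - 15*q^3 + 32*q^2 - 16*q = (q)*(q^4 - 2*q^3 - 15*q^2 + 32*q - 16) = q*(q - 1)*(q^3 - q^2 - 16*q + 16) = q*(q - 4)*(q - 1)*(q^2 + 3*q - 4) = q*(q - 4)*(q - 1)^2*(q + 4)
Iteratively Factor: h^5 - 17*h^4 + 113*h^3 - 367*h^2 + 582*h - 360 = (h - 3)*(h^4 - 14*h^3 + 71*h^2 - 154*h + 120) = (h - 4)*(h - 3)*(h^3 - 10*h^2 + 31*h - 30) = (h - 4)*(h - 3)^2*(h^2 - 7*h + 10) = (h - 5)*(h - 4)*(h - 3)^2*(h - 2)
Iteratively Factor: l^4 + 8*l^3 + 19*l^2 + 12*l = (l + 1)*(l^3 + 7*l^2 + 12*l) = (l + 1)*(l + 4)*(l^2 + 3*l) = (l + 1)*(l + 3)*(l + 4)*(l)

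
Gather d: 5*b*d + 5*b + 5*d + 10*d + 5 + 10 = 5*b + d*(5*b + 15) + 15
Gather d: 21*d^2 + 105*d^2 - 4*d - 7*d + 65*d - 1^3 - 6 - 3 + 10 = 126*d^2 + 54*d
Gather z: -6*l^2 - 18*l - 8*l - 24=-6*l^2 - 26*l - 24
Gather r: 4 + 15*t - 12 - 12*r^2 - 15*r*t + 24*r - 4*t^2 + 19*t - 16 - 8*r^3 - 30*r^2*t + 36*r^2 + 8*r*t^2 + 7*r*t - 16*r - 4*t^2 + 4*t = -8*r^3 + r^2*(24 - 30*t) + r*(8*t^2 - 8*t + 8) - 8*t^2 + 38*t - 24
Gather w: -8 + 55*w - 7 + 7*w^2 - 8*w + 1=7*w^2 + 47*w - 14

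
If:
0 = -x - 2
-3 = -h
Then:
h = 3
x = -2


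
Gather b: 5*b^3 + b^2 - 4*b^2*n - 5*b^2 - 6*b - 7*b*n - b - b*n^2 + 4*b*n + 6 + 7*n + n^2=5*b^3 + b^2*(-4*n - 4) + b*(-n^2 - 3*n - 7) + n^2 + 7*n + 6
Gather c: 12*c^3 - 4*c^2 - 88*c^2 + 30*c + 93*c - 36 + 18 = 12*c^3 - 92*c^2 + 123*c - 18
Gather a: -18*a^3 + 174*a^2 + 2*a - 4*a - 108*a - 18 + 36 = -18*a^3 + 174*a^2 - 110*a + 18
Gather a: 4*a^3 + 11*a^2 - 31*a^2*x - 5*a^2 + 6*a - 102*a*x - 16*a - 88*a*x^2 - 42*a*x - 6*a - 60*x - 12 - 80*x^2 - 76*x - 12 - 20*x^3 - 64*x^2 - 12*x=4*a^3 + a^2*(6 - 31*x) + a*(-88*x^2 - 144*x - 16) - 20*x^3 - 144*x^2 - 148*x - 24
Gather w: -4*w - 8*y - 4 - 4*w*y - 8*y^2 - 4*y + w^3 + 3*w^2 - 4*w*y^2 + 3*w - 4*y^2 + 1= w^3 + 3*w^2 + w*(-4*y^2 - 4*y - 1) - 12*y^2 - 12*y - 3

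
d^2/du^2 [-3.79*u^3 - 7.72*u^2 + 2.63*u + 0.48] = -22.74*u - 15.44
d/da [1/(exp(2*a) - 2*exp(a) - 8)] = 2*(1 - exp(a))*exp(a)/(-exp(2*a) + 2*exp(a) + 8)^2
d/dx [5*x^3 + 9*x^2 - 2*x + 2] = 15*x^2 + 18*x - 2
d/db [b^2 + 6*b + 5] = 2*b + 6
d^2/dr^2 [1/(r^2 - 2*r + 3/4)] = 32*(-4*r^2 + 8*r + 16*(r - 1)^2 - 3)/(4*r^2 - 8*r + 3)^3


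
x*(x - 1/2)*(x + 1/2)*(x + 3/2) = x^4 + 3*x^3/2 - x^2/4 - 3*x/8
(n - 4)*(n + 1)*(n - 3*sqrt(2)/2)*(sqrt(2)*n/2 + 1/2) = sqrt(2)*n^4/2 - 3*sqrt(2)*n^3/2 - n^3 - 11*sqrt(2)*n^2/4 + 3*n^2 + 9*sqrt(2)*n/4 + 4*n + 3*sqrt(2)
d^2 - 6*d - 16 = (d - 8)*(d + 2)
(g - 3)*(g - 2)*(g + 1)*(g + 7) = g^4 + 3*g^3 - 27*g^2 + 13*g + 42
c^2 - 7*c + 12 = (c - 4)*(c - 3)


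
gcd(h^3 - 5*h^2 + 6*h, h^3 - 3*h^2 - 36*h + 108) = h - 3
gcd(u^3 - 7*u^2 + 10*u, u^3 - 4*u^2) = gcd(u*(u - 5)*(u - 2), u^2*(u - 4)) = u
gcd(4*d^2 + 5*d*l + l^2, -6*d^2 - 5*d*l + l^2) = d + l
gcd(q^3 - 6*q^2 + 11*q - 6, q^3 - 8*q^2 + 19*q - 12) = q^2 - 4*q + 3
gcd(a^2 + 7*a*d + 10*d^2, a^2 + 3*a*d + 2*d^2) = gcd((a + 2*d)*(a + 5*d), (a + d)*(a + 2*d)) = a + 2*d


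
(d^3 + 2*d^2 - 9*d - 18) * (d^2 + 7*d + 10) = d^5 + 9*d^4 + 15*d^3 - 61*d^2 - 216*d - 180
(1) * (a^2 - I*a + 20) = a^2 - I*a + 20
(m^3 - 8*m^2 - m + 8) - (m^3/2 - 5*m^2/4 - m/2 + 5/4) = m^3/2 - 27*m^2/4 - m/2 + 27/4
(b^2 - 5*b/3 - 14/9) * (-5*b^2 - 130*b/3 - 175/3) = -5*b^4 - 35*b^3 + 65*b^2/3 + 4445*b/27 + 2450/27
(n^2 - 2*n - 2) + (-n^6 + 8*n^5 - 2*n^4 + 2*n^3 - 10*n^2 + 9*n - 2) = -n^6 + 8*n^5 - 2*n^4 + 2*n^3 - 9*n^2 + 7*n - 4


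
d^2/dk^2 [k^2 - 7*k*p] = 2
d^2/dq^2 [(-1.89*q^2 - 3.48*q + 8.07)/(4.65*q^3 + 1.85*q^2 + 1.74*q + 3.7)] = (-81.73305*q^6 - 451.4778*q^5 + 2006.05464*q^4 + 1610.65968*q^3 + 1353.58677*q^2 - 534.27852*q - 68.552556)/(100.544625*q^9 + 120.004875*q^8 + 160.613325*q^7 + 336.151475*q^6 + 251.07597*q^5 + 234.41313*q^4 + 267.705324*q^3 + 109.58586*q^2 + 71.4618*q + 50.653)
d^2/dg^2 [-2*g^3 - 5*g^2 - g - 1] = -12*g - 10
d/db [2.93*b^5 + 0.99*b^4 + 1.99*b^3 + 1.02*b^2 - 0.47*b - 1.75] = 14.65*b^4 + 3.96*b^3 + 5.97*b^2 + 2.04*b - 0.47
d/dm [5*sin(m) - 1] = 5*cos(m)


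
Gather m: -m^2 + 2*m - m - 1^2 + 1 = -m^2 + m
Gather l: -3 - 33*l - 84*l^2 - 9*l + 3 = -84*l^2 - 42*l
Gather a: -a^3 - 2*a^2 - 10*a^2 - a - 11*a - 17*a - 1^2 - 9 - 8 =-a^3 - 12*a^2 - 29*a - 18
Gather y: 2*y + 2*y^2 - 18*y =2*y^2 - 16*y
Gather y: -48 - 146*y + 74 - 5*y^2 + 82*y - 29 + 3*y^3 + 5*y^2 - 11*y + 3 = 3*y^3 - 75*y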